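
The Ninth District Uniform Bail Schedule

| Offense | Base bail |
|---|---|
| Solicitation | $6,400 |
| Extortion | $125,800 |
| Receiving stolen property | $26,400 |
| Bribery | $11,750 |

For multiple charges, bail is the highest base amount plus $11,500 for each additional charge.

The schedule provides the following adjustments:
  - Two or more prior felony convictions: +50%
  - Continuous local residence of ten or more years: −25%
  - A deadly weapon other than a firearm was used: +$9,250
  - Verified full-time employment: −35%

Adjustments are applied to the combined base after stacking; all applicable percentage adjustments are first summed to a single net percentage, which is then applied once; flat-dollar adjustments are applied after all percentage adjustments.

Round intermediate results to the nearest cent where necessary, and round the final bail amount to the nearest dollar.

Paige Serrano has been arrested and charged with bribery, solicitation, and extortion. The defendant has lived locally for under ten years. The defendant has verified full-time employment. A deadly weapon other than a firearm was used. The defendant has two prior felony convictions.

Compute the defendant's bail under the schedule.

Base amounts from the schedule: bribery $11,750; solicitation $6,400; extortion $125,800.
Stacking rule: highest base plus $11,500 per additional charge. Highest is extortion at $125,800; 2 additional charges → +$23,000. Combined base = $148,800.
Net percentage adjustment: +50% −35% = +15%. $148,800 × 1.15 = $171,120.
A deadly weapon other than a firearm was used (+$9,250 flat): $171,120 + $9,250 = $180,370.

$180,370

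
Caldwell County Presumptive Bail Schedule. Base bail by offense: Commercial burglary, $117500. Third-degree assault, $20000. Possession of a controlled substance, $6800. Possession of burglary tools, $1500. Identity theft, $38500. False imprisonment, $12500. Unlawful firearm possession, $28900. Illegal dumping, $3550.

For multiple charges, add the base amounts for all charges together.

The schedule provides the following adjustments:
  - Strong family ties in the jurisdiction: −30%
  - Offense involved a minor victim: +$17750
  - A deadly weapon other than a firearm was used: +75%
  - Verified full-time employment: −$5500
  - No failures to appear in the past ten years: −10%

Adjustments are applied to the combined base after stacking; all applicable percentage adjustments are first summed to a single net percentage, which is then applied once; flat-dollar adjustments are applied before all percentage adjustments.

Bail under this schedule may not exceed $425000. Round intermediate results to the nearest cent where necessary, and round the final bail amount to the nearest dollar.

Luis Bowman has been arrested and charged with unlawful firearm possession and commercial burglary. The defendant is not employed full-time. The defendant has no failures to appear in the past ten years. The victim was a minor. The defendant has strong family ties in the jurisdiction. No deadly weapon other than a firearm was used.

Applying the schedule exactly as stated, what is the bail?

$98490

Base amounts from the schedule: unlawful firearm possession $28900; commercial burglary $117500.
Stacking rule: sum of all bases. $28900 + $117500 = $146400.
Offense involved a minor victim (+$17750 flat): $146400 + $17750 = $164150.
Net percentage adjustment: −30% −10% = −40%. $164150 × 0.6 = $98490.
$98490 is within the $425000 maximum.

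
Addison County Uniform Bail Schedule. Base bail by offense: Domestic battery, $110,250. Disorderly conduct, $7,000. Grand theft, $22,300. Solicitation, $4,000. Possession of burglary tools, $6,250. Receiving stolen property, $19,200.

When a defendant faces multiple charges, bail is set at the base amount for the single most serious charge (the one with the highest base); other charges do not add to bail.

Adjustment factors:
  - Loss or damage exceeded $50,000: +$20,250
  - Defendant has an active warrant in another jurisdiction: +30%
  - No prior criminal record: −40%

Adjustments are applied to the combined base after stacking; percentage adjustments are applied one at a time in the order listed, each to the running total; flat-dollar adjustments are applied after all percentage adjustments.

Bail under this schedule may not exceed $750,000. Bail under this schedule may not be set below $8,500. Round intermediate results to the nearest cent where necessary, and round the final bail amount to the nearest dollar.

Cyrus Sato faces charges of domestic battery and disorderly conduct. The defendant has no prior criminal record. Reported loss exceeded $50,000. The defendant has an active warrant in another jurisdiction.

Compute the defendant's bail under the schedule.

$106,245

Base amounts from the schedule: domestic battery $110,250; disorderly conduct $7,000.
Stacking rule: use the highest base only. Highest is domestic battery at $110,250. Combined base = $110,250.
Defendant has an active warrant in another jurisdiction (+30%): $110,250 × 1.3 = $143,325.
No prior criminal record (−40%): $143,325 × 0.6 = $85,995.
Loss or damage exceeded $50,000 (+$20,250 flat): $85,995 + $20,250 = $106,245.
$106,245 is within the $750,000 maximum.
$106,245 is at or above the $8,500 minimum.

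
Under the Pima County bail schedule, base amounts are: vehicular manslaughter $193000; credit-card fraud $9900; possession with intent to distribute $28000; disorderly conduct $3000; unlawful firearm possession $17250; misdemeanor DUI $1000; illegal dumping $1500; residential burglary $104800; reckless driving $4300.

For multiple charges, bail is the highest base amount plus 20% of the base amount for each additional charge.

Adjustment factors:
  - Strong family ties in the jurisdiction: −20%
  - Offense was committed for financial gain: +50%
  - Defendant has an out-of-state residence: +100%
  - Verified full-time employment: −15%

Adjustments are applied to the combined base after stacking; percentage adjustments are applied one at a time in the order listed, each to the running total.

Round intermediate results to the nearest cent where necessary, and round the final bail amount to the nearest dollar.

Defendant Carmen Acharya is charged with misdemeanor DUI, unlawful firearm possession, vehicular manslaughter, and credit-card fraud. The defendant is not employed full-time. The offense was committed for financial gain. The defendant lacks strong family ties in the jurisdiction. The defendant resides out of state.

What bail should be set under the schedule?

Base amounts from the schedule: misdemeanor DUI $1000; unlawful firearm possession $17250; vehicular manslaughter $193000; credit-card fraud $9900.
Stacking rule: highest base plus 20% of each additional charge. Highest is vehicular manslaughter at $193000. Additional: $1000 × 20% = $200; $17250 × 20% = $3450; $9900 × 20% = $1980. Combined base = $193000 + $5630 = $198630.
Offense was committed for financial gain (+50%): $198630 × 1.5 = $297945.
Defendant has an out-of-state residence (+100%): $297945 × 2 = $595890.

$595890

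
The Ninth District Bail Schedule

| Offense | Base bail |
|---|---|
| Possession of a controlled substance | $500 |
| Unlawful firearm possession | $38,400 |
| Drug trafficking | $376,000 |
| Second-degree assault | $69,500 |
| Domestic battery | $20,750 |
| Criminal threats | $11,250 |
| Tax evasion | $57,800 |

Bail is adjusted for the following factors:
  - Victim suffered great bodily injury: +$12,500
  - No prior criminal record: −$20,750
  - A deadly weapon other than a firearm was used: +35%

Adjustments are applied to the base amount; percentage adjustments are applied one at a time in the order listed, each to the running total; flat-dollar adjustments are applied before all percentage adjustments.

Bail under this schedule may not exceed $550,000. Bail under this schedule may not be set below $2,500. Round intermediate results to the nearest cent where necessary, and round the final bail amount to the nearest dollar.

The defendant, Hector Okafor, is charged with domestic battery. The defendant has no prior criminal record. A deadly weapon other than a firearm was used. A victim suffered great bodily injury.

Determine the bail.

$16,875

Base amounts from the schedule: domestic battery $20,750.
Single charge. Combined base = $20,750.
Victim suffered great bodily injury (+$12,500 flat): $20,750 + $12,500 = $33,250.
No prior criminal record (−$20,750 flat): $33,250 − $20,750 = $12,500.
A deadly weapon other than a firearm was used (+35%): $12,500 × 1.35 = $16,875.
$16,875 is within the $550,000 maximum.
$16,875 is at or above the $2,500 minimum.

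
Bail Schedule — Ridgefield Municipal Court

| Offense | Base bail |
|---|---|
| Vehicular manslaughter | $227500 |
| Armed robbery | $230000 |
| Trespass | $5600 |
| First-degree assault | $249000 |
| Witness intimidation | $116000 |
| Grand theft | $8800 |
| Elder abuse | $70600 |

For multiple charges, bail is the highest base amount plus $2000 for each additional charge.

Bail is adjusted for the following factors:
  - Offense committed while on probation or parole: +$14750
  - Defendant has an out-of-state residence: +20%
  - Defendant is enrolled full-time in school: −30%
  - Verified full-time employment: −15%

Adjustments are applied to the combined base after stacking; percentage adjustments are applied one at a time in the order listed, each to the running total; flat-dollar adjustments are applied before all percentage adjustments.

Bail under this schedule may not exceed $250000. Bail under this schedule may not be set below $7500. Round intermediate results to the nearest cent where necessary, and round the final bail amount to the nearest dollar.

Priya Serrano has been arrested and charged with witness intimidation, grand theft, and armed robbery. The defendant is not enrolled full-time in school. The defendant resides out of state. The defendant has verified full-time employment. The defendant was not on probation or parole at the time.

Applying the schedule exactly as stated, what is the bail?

$238680

Base amounts from the schedule: witness intimidation $116000; grand theft $8800; armed robbery $230000.
Stacking rule: highest base plus $2000 per additional charge. Highest is armed robbery at $230000; 2 additional charges → +$4000. Combined base = $234000.
Defendant has an out-of-state residence (+20%): $234000 × 1.2 = $280800.
Verified full-time employment (−15%): $280800 × 0.85 = $238680.
$238680 is within the $250000 maximum.
$238680 is at or above the $7500 minimum.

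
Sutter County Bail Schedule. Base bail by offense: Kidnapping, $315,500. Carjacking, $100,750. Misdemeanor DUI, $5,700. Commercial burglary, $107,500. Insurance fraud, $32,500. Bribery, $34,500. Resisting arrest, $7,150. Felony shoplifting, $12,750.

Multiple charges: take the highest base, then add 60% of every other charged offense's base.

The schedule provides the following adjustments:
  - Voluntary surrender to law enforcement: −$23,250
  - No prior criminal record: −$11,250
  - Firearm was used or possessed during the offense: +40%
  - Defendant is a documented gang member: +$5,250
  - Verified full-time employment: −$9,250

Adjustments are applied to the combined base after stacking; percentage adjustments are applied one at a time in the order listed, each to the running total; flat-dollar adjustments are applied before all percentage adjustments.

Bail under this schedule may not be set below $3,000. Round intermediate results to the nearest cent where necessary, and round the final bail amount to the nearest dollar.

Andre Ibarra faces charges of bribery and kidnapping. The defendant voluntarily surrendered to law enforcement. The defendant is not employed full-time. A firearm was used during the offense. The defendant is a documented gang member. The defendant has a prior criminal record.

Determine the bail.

Base amounts from the schedule: bribery $34,500; kidnapping $315,500.
Stacking rule: highest base plus 60% of each additional charge. Highest is kidnapping at $315,500. Additional: $34,500 × 60% = $20,700. Combined base = $315,500 + $20,700 = $336,200.
Voluntary surrender to law enforcement (−$23,250 flat): $336,200 − $23,250 = $312,950.
Defendant is a documented gang member (+$5,250 flat): $312,950 + $5,250 = $318,200.
Firearm was used or possessed during the offense (+40%): $318,200 × 1.4 = $445,480.
$445,480 is at or above the $3,000 minimum.

$445,480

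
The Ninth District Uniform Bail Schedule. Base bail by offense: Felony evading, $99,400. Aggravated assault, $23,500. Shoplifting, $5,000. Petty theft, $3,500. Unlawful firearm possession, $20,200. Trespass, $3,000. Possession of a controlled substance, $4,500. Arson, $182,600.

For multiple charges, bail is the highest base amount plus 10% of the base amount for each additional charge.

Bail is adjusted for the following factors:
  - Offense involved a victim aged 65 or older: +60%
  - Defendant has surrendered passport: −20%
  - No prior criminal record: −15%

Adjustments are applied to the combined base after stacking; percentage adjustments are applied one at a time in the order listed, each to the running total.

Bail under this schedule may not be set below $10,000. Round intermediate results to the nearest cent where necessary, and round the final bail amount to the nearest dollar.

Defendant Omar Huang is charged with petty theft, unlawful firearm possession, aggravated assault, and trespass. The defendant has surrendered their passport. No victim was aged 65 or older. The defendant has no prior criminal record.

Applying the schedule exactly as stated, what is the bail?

Base amounts from the schedule: petty theft $3,500; unlawful firearm possession $20,200; aggravated assault $23,500; trespass $3,000.
Stacking rule: highest base plus 10% of each additional charge. Highest is aggravated assault at $23,500. Additional: $3,500 × 10% = $350; $20,200 × 10% = $2,020; $3,000 × 10% = $300. Combined base = $23,500 + $2,670 = $26,170.
Defendant has surrendered passport (−20%): $26,170 × 0.8 = $20,936.
No prior criminal record (−15%): $20,936 × 0.85 = $17,795.60.
$17,795.60 is at or above the $10,000 minimum.
Rounded to the nearest dollar: $17,796.

$17,796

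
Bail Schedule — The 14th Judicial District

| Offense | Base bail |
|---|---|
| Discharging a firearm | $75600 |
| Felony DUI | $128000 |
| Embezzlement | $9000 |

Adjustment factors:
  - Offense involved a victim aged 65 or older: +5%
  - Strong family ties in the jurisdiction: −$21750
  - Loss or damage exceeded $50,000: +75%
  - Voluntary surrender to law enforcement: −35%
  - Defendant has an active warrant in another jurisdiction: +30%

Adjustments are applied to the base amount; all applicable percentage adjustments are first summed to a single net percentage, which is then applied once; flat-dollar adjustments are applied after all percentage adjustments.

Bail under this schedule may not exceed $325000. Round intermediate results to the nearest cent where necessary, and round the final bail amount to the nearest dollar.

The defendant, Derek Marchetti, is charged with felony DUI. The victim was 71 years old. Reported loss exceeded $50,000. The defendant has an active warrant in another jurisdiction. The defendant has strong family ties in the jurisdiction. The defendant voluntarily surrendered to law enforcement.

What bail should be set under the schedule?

Base amounts from the schedule: felony DUI $128000.
Single charge. Combined base = $128000.
Net percentage adjustment: +5% +75% −35% +30% = +75%. $128000 × 1.75 = $224000.
Strong family ties in the jurisdiction (−$21750 flat): $224000 − $21750 = $202250.
$202250 is within the $325000 maximum.

$202250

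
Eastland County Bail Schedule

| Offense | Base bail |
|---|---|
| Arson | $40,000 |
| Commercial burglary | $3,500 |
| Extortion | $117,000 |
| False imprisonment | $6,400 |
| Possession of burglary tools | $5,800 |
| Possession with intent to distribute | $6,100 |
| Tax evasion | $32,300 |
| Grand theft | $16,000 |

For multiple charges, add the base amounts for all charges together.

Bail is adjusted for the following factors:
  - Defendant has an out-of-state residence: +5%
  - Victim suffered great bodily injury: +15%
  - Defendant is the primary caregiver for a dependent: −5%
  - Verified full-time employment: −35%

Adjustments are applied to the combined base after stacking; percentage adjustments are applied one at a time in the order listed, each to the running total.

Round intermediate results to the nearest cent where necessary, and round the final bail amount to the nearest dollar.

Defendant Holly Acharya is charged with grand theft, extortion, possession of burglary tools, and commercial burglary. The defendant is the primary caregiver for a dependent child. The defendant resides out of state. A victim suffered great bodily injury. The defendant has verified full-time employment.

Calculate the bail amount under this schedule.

$106,103

Base amounts from the schedule: grand theft $16,000; extortion $117,000; possession of burglary tools $5,800; commercial burglary $3,500.
Stacking rule: sum of all bases. $16,000 + $117,000 + $5,800 + $3,500 = $142,300.
Defendant has an out-of-state residence (+5%): $142,300 × 1.05 = $149,415.
Victim suffered great bodily injury (+15%): $149,415 × 1.15 = $171,827.25.
Defendant is the primary caregiver for a dependent (−5%): $171,827.25 × 0.95 = $163,235.89.
Verified full-time employment (−35%): $163,235.89 × 0.65 = $106,103.33.
Rounded to the nearest dollar: $106,103.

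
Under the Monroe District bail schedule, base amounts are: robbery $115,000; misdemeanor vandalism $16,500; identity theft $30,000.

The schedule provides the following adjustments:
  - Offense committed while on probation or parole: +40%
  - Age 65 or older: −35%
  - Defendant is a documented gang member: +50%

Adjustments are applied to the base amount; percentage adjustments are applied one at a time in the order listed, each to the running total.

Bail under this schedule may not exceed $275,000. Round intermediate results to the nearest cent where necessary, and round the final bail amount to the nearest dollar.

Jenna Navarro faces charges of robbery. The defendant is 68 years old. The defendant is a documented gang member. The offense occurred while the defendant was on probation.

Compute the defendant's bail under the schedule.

$156,975

Base amounts from the schedule: robbery $115,000.
Single charge. Combined base = $115,000.
Offense committed while on probation or parole (+40%): $115,000 × 1.4 = $161,000.
Age 65 or older (−35%): $161,000 × 0.65 = $104,650.
Defendant is a documented gang member (+50%): $104,650 × 1.5 = $156,975.
$156,975 is within the $275,000 maximum.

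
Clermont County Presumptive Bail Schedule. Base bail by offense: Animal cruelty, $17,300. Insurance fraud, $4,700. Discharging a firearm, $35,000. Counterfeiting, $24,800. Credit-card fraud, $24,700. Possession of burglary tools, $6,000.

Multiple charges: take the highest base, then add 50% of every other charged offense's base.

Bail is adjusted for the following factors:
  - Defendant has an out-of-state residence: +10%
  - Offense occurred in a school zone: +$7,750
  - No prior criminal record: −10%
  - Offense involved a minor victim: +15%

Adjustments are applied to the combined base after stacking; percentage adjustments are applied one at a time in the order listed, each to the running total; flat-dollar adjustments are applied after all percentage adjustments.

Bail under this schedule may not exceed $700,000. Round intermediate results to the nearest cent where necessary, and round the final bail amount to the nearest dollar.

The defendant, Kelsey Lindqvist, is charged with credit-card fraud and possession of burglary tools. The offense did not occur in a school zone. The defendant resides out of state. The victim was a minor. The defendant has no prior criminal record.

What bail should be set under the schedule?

Base amounts from the schedule: credit-card fraud $24,700; possession of burglary tools $6,000.
Stacking rule: highest base plus 50% of each additional charge. Highest is credit-card fraud at $24,700. Additional: $6,000 × 50% = $3,000. Combined base = $24,700 + $3,000 = $27,700.
Defendant has an out-of-state residence (+10%): $27,700 × 1.1 = $30,470.
No prior criminal record (−10%): $30,470 × 0.9 = $27,423.
Offense involved a minor victim (+15%): $27,423 × 1.15 = $31,536.45.
$31,536.45 is within the $700,000 maximum.
Rounded to the nearest dollar: $31,536.

$31,536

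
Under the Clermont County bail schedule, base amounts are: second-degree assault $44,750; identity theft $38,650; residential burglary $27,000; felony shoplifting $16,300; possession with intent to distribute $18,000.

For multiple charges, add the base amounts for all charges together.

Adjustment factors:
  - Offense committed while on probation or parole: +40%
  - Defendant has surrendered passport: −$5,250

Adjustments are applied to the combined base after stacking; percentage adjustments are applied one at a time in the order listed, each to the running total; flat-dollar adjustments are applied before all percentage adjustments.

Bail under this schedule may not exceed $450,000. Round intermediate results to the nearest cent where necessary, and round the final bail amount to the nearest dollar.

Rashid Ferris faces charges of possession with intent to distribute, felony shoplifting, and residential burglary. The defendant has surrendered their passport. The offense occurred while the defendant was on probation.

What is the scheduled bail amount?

$78,470

Base amounts from the schedule: possession with intent to distribute $18,000; felony shoplifting $16,300; residential burglary $27,000.
Stacking rule: sum of all bases. $18,000 + $16,300 + $27,000 = $61,300.
Defendant has surrendered passport (−$5,250 flat): $61,300 − $5,250 = $56,050.
Offense committed while on probation or parole (+40%): $56,050 × 1.4 = $78,470.
$78,470 is within the $450,000 maximum.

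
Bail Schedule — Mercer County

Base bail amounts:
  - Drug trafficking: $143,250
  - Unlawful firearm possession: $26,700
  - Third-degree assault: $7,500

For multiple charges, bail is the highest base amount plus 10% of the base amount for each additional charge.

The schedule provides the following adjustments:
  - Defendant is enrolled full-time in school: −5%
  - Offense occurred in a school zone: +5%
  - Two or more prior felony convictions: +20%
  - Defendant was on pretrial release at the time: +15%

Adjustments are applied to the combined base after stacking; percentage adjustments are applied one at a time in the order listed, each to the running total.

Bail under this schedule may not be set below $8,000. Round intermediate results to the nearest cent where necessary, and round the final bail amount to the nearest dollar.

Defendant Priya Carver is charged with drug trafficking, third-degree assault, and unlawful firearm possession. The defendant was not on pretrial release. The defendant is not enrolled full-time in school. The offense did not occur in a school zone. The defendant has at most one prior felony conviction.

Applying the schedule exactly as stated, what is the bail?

Base amounts from the schedule: drug trafficking $143,250; third-degree assault $7,500; unlawful firearm possession $26,700.
Stacking rule: highest base plus 10% of each additional charge. Highest is drug trafficking at $143,250. Additional: $7,500 × 10% = $750; $26,700 × 10% = $2,670. Combined base = $143,250 + $3,420 = $146,670.
No adjustment factors apply to this defendant.
$146,670 is at or above the $8,000 minimum.

$146,670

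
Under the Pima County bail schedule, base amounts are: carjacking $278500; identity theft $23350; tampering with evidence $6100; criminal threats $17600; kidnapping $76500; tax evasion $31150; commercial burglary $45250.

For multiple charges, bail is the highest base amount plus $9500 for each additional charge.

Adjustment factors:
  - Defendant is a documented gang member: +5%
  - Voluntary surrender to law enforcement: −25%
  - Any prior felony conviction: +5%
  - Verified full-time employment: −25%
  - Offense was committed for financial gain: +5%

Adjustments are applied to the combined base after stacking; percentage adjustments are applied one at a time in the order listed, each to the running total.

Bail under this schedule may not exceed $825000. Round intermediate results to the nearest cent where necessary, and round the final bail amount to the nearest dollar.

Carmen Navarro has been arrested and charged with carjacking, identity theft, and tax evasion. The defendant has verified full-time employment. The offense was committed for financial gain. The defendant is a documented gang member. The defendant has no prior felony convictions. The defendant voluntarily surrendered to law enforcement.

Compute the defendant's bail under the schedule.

$184496

Base amounts from the schedule: carjacking $278500; identity theft $23350; tax evasion $31150.
Stacking rule: highest base plus $9500 per additional charge. Highest is carjacking at $278500; 2 additional charges → +$19000. Combined base = $297500.
Defendant is a documented gang member (+5%): $297500 × 1.05 = $312375.
Voluntary surrender to law enforcement (−25%): $312375 × 0.75 = $234281.25.
Verified full-time employment (−25%): $234281.25 × 0.75 = $175710.94.
Offense was committed for financial gain (+5%): $175710.94 × 1.05 = $184496.49.
$184496.49 is within the $825000 maximum.
Rounded to the nearest dollar: $184496.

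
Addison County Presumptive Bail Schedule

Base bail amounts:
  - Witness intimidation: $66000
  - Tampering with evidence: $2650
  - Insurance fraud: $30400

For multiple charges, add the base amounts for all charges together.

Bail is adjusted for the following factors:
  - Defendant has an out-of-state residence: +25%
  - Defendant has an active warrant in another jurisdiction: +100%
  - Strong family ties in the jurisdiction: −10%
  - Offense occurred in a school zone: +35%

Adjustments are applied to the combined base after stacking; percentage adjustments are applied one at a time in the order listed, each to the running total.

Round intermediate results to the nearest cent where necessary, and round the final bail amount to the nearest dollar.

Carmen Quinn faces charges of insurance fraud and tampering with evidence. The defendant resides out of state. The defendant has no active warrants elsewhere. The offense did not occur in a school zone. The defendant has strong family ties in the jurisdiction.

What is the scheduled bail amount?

Base amounts from the schedule: insurance fraud $30400; tampering with evidence $2650.
Stacking rule: sum of all bases. $30400 + $2650 = $33050.
Defendant has an out-of-state residence (+25%): $33050 × 1.25 = $41312.50.
Strong family ties in the jurisdiction (−10%): $41312.50 × 0.9 = $37181.25.
Rounded to the nearest dollar: $37181.

$37181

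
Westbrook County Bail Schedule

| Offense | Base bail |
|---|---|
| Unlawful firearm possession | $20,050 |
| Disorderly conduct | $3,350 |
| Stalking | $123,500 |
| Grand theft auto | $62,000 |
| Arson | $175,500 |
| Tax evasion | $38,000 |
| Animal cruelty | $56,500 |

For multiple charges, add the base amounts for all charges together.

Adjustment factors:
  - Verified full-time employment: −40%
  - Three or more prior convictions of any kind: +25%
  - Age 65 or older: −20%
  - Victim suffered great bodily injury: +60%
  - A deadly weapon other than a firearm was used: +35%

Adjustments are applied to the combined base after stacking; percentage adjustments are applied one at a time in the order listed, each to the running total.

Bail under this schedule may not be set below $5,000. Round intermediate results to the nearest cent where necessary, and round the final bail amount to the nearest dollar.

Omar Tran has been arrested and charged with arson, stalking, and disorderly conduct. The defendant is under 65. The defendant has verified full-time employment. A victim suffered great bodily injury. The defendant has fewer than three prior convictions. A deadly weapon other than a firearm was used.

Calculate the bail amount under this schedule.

Base amounts from the schedule: arson $175,500; stalking $123,500; disorderly conduct $3,350.
Stacking rule: sum of all bases. $175,500 + $123,500 + $3,350 = $302,350.
Verified full-time employment (−40%): $302,350 × 0.6 = $181,410.
Victim suffered great bodily injury (+60%): $181,410 × 1.6 = $290,256.
A deadly weapon other than a firearm was used (+35%): $290,256 × 1.35 = $391,845.60.
$391,845.60 is at or above the $5,000 minimum.
Rounded to the nearest dollar: $391,846.

$391,846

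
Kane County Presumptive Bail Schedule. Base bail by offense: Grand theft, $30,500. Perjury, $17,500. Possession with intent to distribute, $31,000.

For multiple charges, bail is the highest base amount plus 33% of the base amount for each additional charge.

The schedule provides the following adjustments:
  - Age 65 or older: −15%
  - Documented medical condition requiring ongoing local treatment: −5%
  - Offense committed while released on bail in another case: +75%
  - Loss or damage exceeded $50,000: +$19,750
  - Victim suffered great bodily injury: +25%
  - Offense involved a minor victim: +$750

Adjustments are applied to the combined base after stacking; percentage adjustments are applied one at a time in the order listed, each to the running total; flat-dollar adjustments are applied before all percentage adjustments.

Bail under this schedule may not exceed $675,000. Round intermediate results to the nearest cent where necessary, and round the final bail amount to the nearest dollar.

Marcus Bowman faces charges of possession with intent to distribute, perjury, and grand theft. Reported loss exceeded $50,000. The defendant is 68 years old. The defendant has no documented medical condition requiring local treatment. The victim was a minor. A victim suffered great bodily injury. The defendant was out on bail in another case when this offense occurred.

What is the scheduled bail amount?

$125,210

Base amounts from the schedule: possession with intent to distribute $31,000; perjury $17,500; grand theft $30,500.
Stacking rule: highest base plus 33% of each additional charge. Highest is possession with intent to distribute at $31,000. Additional: $17,500 × 33% = $5,775; $30,500 × 33% = $10,065. Combined base = $31,000 + $15,840 = $46,840.
Loss or damage exceeded $50,000 (+$19,750 flat): $46,840 + $19,750 = $66,590.
Offense involved a minor victim (+$750 flat): $66,590 + $750 = $67,340.
Age 65 or older (−15%): $67,340 × 0.85 = $57,239.
Offense committed while released on bail in another case (+75%): $57,239 × 1.75 = $100,168.25.
Victim suffered great bodily injury (+25%): $100,168.25 × 1.25 = $125,210.31.
$125,210.31 is within the $675,000 maximum.
Rounded to the nearest dollar: $125,210.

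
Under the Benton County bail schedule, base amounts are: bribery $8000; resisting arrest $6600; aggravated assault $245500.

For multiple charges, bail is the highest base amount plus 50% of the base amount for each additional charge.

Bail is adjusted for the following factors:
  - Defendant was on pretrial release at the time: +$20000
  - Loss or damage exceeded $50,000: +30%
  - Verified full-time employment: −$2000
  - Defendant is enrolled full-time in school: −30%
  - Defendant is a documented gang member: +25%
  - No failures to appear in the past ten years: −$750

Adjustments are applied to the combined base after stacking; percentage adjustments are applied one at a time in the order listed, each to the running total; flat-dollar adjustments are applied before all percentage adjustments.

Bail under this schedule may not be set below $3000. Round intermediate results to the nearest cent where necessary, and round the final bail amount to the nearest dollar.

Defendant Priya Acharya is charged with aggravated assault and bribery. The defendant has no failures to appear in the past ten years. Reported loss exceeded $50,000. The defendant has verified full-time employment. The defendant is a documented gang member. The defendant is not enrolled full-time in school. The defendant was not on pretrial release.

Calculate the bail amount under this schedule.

$400969

Base amounts from the schedule: aggravated assault $245500; bribery $8000.
Stacking rule: highest base plus 50% of each additional charge. Highest is aggravated assault at $245500. Additional: $8000 × 50% = $4000. Combined base = $245500 + $4000 = $249500.
Verified full-time employment (−$2000 flat): $249500 − $2000 = $247500.
No failures to appear in the past ten years (−$750 flat): $247500 − $750 = $246750.
Loss or damage exceeded $50,000 (+30%): $246750 × 1.3 = $320775.
Defendant is a documented gang member (+25%): $320775 × 1.25 = $400968.75.
$400968.75 is at or above the $3000 minimum.
Rounded to the nearest dollar: $400969.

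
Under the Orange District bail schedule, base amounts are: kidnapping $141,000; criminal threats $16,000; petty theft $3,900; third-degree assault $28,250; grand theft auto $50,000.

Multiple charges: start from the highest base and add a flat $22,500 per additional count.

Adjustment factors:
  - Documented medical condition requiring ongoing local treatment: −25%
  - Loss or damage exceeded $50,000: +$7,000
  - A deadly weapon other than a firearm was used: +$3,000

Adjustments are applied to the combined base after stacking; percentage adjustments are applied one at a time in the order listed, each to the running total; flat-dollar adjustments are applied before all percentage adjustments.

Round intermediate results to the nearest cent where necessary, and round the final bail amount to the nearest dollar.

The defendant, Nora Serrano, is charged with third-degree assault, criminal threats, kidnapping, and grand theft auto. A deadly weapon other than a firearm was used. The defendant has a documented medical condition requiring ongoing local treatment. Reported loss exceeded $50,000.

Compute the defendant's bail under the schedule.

Base amounts from the schedule: third-degree assault $28,250; criminal threats $16,000; kidnapping $141,000; grand theft auto $50,000.
Stacking rule: highest base plus $22,500 per additional charge. Highest is kidnapping at $141,000; 3 additional charges → +$67,500. Combined base = $208,500.
Loss or damage exceeded $50,000 (+$7,000 flat): $208,500 + $7,000 = $215,500.
A deadly weapon other than a firearm was used (+$3,000 flat): $215,500 + $3,000 = $218,500.
Documented medical condition requiring ongoing local treatment (−25%): $218,500 × 0.75 = $163,875.

$163,875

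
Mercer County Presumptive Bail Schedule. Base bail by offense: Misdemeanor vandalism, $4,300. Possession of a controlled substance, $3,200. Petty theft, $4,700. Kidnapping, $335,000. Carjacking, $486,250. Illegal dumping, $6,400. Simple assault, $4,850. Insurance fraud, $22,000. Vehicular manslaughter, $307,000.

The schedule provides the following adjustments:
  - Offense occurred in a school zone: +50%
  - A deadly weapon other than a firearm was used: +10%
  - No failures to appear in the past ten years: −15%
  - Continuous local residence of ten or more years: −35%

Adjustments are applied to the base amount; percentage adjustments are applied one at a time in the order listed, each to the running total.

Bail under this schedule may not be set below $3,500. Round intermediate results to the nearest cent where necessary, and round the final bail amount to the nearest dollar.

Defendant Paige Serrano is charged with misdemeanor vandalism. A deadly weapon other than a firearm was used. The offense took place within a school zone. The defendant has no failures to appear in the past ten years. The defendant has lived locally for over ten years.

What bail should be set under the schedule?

$3,920

Base amounts from the schedule: misdemeanor vandalism $4,300.
Single charge. Combined base = $4,300.
Offense occurred in a school zone (+50%): $4,300 × 1.5 = $6,450.
A deadly weapon other than a firearm was used (+10%): $6,450 × 1.1 = $7,095.
No failures to appear in the past ten years (−15%): $7,095 × 0.85 = $6,030.75.
Continuous local residence of ten or more years (−35%): $6,030.75 × 0.65 = $3,919.99.
$3,919.99 is at or above the $3,500 minimum.
Rounded to the nearest dollar: $3,920.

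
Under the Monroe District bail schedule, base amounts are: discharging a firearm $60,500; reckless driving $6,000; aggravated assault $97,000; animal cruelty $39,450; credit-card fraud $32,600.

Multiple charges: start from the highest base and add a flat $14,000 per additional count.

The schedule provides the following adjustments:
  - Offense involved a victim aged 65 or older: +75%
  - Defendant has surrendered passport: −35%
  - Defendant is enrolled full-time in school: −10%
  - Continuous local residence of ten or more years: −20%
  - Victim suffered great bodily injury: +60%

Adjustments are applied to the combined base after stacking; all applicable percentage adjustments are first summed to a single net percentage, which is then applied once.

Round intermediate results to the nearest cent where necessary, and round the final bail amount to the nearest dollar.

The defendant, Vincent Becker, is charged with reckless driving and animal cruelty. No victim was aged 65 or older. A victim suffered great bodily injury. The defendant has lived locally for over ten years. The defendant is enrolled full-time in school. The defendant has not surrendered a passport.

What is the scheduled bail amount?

Base amounts from the schedule: reckless driving $6,000; animal cruelty $39,450.
Stacking rule: highest base plus $14,000 per additional charge. Highest is animal cruelty at $39,450; 1 additional charge → +$14,000. Combined base = $53,450.
Net percentage adjustment: −10% −20% +60% = +30%. $53,450 × 1.3 = $69,485.

$69,485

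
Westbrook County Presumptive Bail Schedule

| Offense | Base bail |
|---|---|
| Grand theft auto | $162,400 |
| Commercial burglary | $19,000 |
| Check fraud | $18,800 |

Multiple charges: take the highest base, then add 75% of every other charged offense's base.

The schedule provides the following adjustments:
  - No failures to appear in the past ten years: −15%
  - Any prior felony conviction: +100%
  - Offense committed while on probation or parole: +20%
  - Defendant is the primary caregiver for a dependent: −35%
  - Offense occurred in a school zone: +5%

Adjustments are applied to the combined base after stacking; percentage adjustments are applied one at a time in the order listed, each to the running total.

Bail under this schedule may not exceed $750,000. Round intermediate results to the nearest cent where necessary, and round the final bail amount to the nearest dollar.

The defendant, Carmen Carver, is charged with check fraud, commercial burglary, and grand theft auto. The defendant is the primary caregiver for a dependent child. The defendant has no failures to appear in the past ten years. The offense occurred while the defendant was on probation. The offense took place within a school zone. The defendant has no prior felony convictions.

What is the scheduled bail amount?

Base amounts from the schedule: check fraud $18,800; commercial burglary $19,000; grand theft auto $162,400.
Stacking rule: highest base plus 75% of each additional charge. Highest is grand theft auto at $162,400. Additional: $18,800 × 75% = $14,100; $19,000 × 75% = $14,250. Combined base = $162,400 + $28,350 = $190,750.
No failures to appear in the past ten years (−15%): $190,750 × 0.85 = $162,137.50.
Offense committed while on probation or parole (+20%): $162,137.50 × 1.2 = $194,565.
Defendant is the primary caregiver for a dependent (−35%): $194,565 × 0.65 = $126,467.25.
Offense occurred in a school zone (+5%): $126,467.25 × 1.05 = $132,790.61.
$132,790.61 is within the $750,000 maximum.
Rounded to the nearest dollar: $132,791.

$132,791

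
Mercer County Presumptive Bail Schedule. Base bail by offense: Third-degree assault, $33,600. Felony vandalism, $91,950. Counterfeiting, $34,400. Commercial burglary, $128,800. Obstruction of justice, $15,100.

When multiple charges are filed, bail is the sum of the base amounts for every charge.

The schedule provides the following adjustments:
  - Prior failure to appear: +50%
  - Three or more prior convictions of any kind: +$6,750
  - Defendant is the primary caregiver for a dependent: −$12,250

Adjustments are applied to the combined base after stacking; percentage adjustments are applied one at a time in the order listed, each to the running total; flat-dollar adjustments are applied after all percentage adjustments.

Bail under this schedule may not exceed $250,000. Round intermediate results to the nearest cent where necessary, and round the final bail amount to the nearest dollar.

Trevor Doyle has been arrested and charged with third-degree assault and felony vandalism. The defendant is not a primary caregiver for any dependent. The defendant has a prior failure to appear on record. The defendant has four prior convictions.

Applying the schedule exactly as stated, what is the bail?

Base amounts from the schedule: third-degree assault $33,600; felony vandalism $91,950.
Stacking rule: sum of all bases. $33,600 + $91,950 = $125,550.
Prior failure to appear (+50%): $125,550 × 1.5 = $188,325.
Three or more prior convictions of any kind (+$6,750 flat): $188,325 + $6,750 = $195,075.
$195,075 is within the $250,000 maximum.

$195,075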